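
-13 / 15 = -0.87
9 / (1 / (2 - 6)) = -36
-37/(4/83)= -3071/4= -767.75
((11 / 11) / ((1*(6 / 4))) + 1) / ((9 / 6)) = 10 / 9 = 1.11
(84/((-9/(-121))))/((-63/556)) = -269104/27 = -9966.81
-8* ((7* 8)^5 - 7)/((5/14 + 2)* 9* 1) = -61681958128/297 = -207683360.70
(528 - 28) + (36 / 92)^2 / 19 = 5025581 / 10051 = 500.01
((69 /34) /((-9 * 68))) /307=-23 /2129352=-0.00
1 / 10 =0.10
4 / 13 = 0.31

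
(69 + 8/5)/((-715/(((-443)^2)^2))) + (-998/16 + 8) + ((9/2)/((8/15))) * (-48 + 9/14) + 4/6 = -9136059831927241/2402400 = -3802888707.93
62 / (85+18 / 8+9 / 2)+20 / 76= 0.94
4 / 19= 0.21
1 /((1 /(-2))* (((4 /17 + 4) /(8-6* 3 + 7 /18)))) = 4.54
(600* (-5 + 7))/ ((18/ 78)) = 5200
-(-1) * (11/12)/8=11/96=0.11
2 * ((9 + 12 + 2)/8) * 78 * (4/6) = 299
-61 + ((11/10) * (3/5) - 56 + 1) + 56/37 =-210579/1850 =-113.83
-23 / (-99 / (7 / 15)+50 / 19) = 0.11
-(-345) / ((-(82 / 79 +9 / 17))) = -92667 / 421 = -220.11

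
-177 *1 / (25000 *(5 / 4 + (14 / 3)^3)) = -4779 / 69443750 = -0.00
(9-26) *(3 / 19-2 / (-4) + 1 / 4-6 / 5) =1887 / 380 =4.97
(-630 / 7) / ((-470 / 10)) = 90 / 47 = 1.91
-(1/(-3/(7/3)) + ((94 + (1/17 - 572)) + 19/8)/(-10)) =-572573/12240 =-46.78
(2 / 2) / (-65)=-1 / 65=-0.02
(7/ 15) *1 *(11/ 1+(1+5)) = 119/ 15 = 7.93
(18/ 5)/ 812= 9/ 2030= 0.00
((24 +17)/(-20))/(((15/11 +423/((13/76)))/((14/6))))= -41041/21229380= -0.00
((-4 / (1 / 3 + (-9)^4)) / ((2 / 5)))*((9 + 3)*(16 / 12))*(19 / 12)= -10 / 259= -0.04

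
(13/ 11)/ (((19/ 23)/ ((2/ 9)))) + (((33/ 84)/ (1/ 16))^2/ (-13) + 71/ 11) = 4473127/ 1198197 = 3.73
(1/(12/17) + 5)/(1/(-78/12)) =-1001/24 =-41.71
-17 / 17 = -1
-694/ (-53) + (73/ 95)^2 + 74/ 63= 447780631/ 30134475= 14.86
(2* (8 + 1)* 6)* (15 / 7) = 231.43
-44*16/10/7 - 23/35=-75/7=-10.71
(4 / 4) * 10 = 10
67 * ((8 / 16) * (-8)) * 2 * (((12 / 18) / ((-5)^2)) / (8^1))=-1.79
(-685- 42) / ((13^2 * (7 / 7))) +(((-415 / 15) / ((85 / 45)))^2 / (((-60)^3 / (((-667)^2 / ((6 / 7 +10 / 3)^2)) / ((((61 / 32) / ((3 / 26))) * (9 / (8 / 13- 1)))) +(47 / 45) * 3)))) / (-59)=-4.30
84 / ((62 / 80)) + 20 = 3980 / 31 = 128.39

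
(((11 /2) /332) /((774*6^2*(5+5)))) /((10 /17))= 187 /1850169600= 0.00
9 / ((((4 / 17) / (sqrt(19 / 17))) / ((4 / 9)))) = sqrt(323) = 17.97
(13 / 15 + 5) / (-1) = -88 / 15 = -5.87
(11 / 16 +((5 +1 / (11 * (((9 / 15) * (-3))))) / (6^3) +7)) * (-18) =-329759 / 2376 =-138.79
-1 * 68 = -68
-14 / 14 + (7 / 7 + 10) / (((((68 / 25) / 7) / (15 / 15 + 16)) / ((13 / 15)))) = 4993 / 12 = 416.08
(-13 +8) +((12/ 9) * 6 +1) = 4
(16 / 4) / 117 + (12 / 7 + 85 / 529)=827143 / 433251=1.91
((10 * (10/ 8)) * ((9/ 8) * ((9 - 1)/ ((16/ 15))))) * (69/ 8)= 232875/ 256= 909.67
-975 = -975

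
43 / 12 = 3.58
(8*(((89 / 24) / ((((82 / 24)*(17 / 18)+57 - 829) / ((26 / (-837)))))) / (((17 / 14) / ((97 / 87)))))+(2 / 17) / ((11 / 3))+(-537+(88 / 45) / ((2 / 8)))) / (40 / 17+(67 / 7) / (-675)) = -13959164502787665 / 61697981974519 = -226.25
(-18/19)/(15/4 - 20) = 72/1235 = 0.06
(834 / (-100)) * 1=-417 / 50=-8.34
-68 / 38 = -34 / 19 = -1.79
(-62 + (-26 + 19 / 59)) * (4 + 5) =-46557 / 59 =-789.10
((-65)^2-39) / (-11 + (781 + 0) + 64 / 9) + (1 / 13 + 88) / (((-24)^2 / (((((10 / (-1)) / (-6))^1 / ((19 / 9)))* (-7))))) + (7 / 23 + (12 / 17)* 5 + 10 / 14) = 317373952225 / 34916062272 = 9.09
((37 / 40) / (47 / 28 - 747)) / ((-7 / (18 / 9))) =37 / 104345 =0.00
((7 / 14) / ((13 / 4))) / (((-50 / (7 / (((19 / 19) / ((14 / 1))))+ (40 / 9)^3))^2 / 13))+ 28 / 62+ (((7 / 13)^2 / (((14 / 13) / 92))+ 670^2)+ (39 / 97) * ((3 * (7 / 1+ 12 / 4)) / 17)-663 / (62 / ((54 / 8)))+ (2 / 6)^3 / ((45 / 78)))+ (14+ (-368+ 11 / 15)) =792027896748912455807 / 1765837611135000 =448528.16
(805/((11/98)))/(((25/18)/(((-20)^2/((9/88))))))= 20195840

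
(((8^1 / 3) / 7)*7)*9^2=216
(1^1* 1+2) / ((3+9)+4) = 0.19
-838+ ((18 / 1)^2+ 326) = -188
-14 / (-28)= 1 / 2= 0.50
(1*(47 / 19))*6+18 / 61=17544 / 1159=15.14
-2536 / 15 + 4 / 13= -32908 / 195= -168.76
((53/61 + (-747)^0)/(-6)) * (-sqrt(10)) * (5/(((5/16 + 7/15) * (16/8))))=11400 * sqrt(10)/11407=3.16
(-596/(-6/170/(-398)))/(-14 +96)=-10081340/123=-81962.11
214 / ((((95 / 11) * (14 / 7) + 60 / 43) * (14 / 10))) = 50611 / 6181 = 8.19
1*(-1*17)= -17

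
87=87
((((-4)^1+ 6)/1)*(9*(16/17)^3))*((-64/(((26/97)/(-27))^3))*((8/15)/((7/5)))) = 28255153279205376/75557027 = 373957981.16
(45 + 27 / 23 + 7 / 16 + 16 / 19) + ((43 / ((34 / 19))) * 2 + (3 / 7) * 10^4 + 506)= 4066407141 / 832048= 4887.23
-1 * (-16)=16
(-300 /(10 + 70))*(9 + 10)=-285 /4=-71.25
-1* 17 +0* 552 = -17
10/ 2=5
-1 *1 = -1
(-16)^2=256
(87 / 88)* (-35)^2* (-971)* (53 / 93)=-1828223075 / 2728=-670169.75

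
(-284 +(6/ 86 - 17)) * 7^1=-90580/ 43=-2106.51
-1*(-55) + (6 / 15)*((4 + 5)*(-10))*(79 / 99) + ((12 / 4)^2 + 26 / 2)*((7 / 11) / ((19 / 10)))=7031 / 209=33.64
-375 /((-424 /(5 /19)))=1875 /8056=0.23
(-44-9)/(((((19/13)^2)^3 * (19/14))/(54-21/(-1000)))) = -96737897174919/446935869500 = -216.45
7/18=0.39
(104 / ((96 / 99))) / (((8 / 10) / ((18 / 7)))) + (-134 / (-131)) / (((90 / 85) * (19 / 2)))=432578873 / 1254456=344.83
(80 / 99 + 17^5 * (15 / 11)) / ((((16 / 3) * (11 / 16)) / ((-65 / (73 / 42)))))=-15857227750 / 803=-19747481.63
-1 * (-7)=7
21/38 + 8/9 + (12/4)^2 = 3571/342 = 10.44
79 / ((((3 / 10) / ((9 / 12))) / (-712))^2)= 250303600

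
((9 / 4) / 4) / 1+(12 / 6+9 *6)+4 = 969 / 16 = 60.56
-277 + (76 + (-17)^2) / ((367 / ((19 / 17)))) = -1721268 / 6239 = -275.89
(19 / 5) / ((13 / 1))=19 / 65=0.29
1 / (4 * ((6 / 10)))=5 / 12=0.42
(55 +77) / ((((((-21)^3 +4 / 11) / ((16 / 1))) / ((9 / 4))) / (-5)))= 261360 / 101867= 2.57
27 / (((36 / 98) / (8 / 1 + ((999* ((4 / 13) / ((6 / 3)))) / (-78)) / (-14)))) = 404481 / 676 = 598.34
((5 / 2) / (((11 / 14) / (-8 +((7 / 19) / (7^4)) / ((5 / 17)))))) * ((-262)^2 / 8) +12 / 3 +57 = -4471988341 / 20482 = -218337.48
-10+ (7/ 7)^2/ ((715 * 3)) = -21449/ 2145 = -10.00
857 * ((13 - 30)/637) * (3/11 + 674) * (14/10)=-108058273/5005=-21590.06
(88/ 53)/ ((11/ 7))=56/ 53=1.06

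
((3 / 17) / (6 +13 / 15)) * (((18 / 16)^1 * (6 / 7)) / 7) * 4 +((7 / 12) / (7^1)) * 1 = 100379 / 1029588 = 0.10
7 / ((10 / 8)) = 28 / 5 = 5.60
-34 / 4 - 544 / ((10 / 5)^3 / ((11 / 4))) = -391 / 2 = -195.50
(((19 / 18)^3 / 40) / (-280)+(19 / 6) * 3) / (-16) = -620517941 / 1045094400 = -0.59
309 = 309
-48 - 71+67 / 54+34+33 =-2741 / 54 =-50.76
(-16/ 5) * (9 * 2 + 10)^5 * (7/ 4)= -481890304/ 5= -96378060.80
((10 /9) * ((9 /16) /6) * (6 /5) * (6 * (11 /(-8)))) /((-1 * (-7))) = -33 /224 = -0.15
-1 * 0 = 0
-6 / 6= -1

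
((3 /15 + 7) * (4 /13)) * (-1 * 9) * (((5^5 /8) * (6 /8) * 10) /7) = -759375 /91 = -8344.78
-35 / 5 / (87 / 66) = -154 / 29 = -5.31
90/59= 1.53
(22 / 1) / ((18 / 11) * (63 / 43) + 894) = 5203 / 211998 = 0.02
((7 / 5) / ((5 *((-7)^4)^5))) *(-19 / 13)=-0.00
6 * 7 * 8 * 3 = 1008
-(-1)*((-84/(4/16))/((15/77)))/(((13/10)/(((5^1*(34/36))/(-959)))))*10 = 1047200/16029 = 65.33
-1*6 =-6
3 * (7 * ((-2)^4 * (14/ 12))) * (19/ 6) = 3724/ 3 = 1241.33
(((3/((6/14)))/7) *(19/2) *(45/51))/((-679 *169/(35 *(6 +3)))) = -12825/557362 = -0.02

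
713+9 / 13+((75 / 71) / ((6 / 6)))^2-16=45794995 / 65533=698.81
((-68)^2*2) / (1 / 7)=64736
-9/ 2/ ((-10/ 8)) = 18/ 5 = 3.60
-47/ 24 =-1.96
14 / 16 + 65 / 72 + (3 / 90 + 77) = 7093 / 90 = 78.81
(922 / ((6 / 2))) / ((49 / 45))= 13830 / 49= 282.24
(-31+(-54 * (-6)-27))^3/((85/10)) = 37642192/17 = 2214246.59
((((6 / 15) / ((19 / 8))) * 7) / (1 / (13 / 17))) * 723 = 1052688 / 1615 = 651.82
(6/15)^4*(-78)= -1248/625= -2.00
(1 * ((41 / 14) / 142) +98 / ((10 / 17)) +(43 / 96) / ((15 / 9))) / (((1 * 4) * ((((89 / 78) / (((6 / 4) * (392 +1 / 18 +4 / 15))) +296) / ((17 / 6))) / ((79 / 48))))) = 2727021641657911 / 4148880459816960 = 0.66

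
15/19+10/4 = 125/38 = 3.29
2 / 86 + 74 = 3183 / 43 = 74.02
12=12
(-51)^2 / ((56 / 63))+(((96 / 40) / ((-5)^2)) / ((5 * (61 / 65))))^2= 1361014085313 / 465125000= 2926.13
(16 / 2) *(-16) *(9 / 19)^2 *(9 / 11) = -93312 / 3971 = -23.50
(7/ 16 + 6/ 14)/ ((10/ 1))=97/ 1120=0.09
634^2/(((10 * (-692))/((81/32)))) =-8139609/55360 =-147.03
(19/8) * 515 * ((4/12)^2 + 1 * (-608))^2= 292883064185/648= 451980037.32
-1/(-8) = 1/8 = 0.12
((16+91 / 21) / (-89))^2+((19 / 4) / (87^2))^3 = 11473942055784283 / 219824200844306496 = 0.05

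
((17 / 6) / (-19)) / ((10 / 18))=-0.27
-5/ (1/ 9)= -45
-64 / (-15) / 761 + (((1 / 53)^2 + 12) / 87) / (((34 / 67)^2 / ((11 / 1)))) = 5.90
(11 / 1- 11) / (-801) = 0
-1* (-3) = 3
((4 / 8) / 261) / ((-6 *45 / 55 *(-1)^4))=-11 / 28188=-0.00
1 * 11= 11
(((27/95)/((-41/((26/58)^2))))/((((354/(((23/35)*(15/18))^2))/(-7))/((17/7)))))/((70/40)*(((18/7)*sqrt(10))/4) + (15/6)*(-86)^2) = 22481133064/20720743262904982955 - 13678353*sqrt(10)/207207432629049829550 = 0.00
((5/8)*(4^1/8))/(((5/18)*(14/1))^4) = 6561/4802000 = 0.00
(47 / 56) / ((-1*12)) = -47 / 672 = -0.07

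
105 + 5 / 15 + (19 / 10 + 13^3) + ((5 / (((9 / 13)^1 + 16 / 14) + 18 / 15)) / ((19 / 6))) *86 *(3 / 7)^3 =89013181297 / 38571330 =2307.76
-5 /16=-0.31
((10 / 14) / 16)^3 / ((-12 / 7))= -125 / 2408448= -0.00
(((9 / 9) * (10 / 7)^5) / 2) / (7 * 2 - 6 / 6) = 50000 / 218491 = 0.23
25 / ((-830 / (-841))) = 4205 / 166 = 25.33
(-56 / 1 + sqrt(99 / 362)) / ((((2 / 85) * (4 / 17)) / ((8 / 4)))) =-20230 + 4335 * sqrt(3982) / 1448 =-20041.08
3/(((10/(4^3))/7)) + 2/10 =673/5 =134.60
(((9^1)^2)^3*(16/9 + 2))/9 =223074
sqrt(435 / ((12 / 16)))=24.08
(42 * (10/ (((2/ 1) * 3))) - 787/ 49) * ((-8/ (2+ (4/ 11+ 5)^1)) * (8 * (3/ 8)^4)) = -29073/ 3136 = -9.27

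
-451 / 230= -1.96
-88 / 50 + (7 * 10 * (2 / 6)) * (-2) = -3632 / 75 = -48.43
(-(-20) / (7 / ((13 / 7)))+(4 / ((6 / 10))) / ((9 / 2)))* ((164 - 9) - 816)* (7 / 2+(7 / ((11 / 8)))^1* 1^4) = -2967890 / 77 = -38544.03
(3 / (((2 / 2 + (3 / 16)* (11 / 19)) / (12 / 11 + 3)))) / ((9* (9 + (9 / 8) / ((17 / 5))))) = 0.13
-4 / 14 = -2 / 7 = -0.29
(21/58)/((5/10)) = 21/29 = 0.72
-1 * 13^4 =-28561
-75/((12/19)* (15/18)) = -285/2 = -142.50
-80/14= -40/7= -5.71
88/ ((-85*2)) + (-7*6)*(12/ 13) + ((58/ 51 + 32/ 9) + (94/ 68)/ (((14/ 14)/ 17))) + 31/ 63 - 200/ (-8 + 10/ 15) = 2836857/ 170170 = 16.67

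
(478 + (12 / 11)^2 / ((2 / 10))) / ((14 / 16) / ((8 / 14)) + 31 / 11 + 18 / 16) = 1873856 / 21197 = 88.40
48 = 48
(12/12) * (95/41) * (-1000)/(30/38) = -361000/123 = -2934.96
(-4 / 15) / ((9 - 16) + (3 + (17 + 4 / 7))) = -28 / 1425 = -0.02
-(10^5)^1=-100000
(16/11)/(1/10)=160/11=14.55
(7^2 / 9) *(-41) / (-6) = 2009 / 54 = 37.20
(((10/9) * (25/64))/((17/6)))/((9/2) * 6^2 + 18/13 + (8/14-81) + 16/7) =11375/6329712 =0.00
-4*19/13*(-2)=152/13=11.69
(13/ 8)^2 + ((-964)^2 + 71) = 59479657/ 64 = 929369.64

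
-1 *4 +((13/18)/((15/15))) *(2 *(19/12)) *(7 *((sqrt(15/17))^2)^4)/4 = -2103469/1336336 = -1.57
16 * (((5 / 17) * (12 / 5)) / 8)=24 / 17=1.41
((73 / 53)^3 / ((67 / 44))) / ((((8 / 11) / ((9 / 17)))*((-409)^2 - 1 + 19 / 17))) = 423639513 / 56732020348522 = 0.00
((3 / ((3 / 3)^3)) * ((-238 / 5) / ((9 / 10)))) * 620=-98373.33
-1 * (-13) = 13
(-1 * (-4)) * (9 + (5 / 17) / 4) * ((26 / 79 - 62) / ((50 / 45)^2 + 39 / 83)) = -2887071336 / 2198491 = -1313.21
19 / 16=1.19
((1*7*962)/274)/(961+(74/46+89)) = 77441/3313619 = 0.02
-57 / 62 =-0.92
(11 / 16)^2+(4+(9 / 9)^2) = 1401 / 256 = 5.47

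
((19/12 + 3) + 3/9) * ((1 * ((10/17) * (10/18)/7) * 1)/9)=1475/57834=0.03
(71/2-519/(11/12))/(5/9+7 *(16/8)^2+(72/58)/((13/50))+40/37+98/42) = -1465691175/101484724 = -14.44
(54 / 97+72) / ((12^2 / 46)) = 8993 / 388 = 23.18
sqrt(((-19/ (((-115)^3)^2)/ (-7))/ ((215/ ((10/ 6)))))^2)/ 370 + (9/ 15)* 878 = 407119854629883937519/ 772816732402968750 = 526.80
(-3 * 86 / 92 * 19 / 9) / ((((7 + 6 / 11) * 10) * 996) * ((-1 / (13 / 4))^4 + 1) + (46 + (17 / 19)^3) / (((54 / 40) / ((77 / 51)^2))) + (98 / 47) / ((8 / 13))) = -430444496606174622 / 5519061540652009578257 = -0.00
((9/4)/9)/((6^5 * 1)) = 0.00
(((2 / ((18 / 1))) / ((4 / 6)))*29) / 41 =29 / 246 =0.12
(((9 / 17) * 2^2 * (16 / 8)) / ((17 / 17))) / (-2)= -36 / 17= -2.12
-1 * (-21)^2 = -441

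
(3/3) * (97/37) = 97/37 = 2.62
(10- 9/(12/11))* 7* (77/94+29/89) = 469371/33464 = 14.03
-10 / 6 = -5 / 3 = -1.67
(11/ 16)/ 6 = 11/ 96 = 0.11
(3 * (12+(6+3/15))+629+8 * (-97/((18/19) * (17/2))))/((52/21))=1572319/6630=237.15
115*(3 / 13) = 345 / 13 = 26.54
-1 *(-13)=13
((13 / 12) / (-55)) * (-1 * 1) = 13 / 660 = 0.02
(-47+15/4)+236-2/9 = 6931/36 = 192.53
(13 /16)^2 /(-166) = -169 /42496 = -0.00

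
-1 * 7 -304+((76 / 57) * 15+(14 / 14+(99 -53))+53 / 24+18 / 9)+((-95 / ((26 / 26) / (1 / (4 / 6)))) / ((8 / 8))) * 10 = -39955 / 24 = -1664.79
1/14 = 0.07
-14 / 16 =-7 / 8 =-0.88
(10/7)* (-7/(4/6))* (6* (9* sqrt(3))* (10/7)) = -8100* sqrt(3)/7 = -2004.23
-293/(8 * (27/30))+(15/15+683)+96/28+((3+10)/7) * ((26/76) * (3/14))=5420126/8379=646.87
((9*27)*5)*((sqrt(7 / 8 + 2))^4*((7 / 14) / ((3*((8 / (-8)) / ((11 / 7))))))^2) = 688.87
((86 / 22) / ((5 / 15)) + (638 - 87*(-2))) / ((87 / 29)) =9061 / 33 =274.58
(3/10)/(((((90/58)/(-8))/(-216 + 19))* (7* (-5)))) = -22852/2625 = -8.71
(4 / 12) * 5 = 5 / 3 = 1.67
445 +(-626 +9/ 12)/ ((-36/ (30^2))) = 64305/ 4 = 16076.25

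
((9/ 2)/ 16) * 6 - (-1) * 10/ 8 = 47/ 16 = 2.94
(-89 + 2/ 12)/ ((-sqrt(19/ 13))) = 533 * sqrt(247)/ 114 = 73.48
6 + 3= 9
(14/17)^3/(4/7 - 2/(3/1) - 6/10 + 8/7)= 288120/230911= 1.25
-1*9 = -9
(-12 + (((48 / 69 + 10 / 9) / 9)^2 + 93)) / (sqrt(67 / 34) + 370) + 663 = 10714176668652151 / 16154808845877-281272165 * sqrt(2278) / 16154808845877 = 663.22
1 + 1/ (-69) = 68/ 69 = 0.99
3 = 3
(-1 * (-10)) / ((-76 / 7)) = -35 / 38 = -0.92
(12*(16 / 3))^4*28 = 469762048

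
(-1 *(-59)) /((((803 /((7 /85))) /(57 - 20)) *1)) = 15281 /68255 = 0.22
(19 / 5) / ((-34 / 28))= -266 / 85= -3.13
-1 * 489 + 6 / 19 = -9285 / 19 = -488.68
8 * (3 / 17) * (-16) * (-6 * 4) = 9216 / 17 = 542.12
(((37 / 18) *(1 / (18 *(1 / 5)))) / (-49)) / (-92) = 185 / 1460592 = 0.00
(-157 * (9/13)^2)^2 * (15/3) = 28311.70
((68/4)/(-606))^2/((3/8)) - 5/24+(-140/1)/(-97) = 264399403/213731352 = 1.24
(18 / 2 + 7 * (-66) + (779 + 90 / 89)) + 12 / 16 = 116683 / 356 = 327.76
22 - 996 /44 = -7 /11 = -0.64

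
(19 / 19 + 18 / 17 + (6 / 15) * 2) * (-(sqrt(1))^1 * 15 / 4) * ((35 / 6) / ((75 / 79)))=-44793 / 680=-65.87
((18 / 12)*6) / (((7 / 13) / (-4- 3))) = -117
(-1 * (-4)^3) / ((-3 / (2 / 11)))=-128 / 33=-3.88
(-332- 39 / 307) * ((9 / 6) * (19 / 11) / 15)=-1937297 / 33770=-57.37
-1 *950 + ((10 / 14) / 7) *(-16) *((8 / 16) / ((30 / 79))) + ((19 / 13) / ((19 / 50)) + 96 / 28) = -1805656 / 1911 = -944.87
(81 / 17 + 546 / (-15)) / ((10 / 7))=-18823 / 850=-22.14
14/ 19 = 0.74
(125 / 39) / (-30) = -25 / 234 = -0.11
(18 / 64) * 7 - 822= -26241 / 32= -820.03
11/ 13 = 0.85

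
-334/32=-167/16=-10.44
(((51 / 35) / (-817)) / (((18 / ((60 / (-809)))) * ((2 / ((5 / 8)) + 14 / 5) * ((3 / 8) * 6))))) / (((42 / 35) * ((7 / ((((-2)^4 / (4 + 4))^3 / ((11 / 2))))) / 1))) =2720 / 28856547027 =0.00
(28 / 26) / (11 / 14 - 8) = -0.15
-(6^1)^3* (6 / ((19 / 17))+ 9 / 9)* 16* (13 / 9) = -604032 / 19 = -31791.16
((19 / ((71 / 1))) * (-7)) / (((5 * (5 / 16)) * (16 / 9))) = -1197 / 1775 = -0.67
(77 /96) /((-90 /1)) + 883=7629043 /8640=882.99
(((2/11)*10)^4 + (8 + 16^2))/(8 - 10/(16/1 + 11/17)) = 569569196/15329127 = 37.16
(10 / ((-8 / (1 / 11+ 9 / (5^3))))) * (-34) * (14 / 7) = 3808 / 275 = 13.85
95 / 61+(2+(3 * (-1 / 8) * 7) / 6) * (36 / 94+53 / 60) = 1946435 / 550464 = 3.54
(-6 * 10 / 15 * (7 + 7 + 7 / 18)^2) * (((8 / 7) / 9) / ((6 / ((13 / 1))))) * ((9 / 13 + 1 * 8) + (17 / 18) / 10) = -197036063 / 98415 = -2002.09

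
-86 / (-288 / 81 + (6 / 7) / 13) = 24.64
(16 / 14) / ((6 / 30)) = 40 / 7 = 5.71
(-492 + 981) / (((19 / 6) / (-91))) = -266994 / 19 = -14052.32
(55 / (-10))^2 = 121 / 4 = 30.25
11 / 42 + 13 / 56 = 83 / 168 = 0.49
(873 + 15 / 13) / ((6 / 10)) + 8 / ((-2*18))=170434 / 117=1456.70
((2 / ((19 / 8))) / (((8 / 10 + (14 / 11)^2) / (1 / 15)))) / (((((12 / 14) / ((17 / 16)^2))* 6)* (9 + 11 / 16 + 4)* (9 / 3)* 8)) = 244783 / 15789696768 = 0.00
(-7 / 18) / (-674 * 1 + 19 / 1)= 7 / 11790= 0.00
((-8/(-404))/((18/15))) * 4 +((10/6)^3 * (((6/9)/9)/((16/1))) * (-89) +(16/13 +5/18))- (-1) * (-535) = -4099267673/7657416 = -535.33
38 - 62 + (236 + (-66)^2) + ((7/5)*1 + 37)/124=708088/155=4568.31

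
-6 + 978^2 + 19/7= 6695365/7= 956480.71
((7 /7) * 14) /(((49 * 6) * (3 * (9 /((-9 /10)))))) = -1 /630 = -0.00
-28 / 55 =-0.51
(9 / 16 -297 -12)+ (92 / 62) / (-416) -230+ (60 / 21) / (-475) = -577204503 / 1071980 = -538.45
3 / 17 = 0.18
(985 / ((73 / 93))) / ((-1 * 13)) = -91605 / 949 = -96.53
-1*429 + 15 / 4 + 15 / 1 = -1641 / 4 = -410.25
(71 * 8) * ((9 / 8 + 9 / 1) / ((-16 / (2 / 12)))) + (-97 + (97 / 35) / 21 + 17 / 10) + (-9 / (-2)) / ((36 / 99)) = -3356287 / 23520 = -142.70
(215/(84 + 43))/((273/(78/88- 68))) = -634895/1525524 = -0.42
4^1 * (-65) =-260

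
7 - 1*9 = -2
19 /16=1.19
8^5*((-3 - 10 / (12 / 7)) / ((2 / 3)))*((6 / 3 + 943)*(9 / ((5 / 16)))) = -11816534016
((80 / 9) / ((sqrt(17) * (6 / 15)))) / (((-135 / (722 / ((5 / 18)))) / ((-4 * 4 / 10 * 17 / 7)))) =92416 * sqrt(17) / 945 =403.22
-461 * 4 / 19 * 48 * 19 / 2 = -44256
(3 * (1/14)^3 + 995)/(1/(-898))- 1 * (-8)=-1225886091/1372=-893502.98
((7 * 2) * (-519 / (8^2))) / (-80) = 1.42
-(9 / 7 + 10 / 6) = -62 / 21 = -2.95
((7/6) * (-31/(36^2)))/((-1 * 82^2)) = 217/52285824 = 0.00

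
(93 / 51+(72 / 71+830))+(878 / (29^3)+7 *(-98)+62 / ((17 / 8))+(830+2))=1745558679 / 1731619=1008.05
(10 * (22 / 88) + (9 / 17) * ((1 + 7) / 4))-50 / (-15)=703 / 102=6.89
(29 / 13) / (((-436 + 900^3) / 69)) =69 / 326792908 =0.00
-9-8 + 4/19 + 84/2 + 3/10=4847/190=25.51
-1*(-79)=79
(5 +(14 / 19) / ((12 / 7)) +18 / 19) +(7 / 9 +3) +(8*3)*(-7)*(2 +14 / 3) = -379567 / 342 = -1109.85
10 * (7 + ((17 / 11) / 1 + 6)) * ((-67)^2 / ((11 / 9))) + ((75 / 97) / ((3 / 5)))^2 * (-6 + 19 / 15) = 1824611596325 / 3415467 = 534220.24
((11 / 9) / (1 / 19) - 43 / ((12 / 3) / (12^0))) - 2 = 377 / 36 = 10.47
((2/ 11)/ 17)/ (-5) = -0.00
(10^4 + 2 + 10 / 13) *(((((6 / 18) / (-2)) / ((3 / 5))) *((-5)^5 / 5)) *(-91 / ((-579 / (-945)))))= -49779406250 / 193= -257924384.72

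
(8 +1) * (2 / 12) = 3 / 2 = 1.50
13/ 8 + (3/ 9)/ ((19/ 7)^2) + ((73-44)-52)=-184801/ 8664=-21.33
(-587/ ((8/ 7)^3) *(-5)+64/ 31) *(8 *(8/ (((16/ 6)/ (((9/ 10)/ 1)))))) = 843496821/ 19840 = 42514.96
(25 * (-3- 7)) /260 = -25 /26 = -0.96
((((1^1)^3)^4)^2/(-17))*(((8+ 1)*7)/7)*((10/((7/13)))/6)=-195/119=-1.64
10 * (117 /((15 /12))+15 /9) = 2858 /3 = 952.67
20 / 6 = 10 / 3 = 3.33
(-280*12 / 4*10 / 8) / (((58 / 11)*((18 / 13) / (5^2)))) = -625625 / 174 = -3595.55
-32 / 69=-0.46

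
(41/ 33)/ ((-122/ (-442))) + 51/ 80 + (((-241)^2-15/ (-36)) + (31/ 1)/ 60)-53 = 58034.07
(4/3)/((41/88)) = 352/123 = 2.86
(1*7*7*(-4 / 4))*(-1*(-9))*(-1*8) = 3528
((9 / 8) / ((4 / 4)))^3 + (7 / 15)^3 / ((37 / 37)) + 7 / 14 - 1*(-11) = 22507991 / 1728000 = 13.03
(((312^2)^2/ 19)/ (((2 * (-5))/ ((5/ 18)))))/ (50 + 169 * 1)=-87739392/ 1387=-63258.39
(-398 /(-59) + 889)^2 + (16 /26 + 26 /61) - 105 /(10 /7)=4429324613347 /5520866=802288.01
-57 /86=-0.66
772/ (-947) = -772/ 947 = -0.82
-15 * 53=-795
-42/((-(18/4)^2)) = 56/27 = 2.07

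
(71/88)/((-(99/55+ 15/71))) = -25205/62832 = -0.40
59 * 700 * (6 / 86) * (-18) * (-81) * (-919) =-166013857800 / 43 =-3860787390.70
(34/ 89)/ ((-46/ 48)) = -816/ 2047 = -0.40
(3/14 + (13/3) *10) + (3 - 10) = 1535/42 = 36.55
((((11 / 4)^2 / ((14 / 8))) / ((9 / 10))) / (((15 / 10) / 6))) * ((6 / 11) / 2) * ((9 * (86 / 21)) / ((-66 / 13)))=-5590 / 147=-38.03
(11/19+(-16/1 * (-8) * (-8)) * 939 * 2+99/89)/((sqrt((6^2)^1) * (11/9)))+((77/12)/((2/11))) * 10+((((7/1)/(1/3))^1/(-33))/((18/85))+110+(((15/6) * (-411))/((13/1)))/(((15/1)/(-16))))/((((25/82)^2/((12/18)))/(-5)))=-877309220378293/3264475500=-268744.31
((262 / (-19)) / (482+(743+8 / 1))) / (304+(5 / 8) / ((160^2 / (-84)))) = -0.00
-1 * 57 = -57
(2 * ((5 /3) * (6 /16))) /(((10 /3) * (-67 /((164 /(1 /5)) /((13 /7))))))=-4305 /1742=-2.47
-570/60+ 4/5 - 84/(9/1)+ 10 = -241/30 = -8.03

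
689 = 689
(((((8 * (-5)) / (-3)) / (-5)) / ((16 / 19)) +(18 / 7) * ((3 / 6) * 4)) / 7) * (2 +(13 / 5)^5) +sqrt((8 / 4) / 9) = sqrt(2) / 3 +31336069 / 918750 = 34.58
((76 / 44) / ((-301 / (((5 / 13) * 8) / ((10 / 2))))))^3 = -3511808 / 79745759600507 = -0.00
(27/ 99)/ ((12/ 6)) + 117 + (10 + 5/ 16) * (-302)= -2997.24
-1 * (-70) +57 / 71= 5027 / 71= 70.80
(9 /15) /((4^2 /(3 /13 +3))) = 63 /520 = 0.12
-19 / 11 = -1.73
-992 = -992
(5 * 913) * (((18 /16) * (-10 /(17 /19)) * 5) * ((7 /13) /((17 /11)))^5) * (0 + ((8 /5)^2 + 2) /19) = -6338868944149665 /17924220813434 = -353.65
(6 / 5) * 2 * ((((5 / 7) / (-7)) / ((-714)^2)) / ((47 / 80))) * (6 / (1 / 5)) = -800 / 32612783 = -0.00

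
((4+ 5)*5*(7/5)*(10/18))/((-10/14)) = -49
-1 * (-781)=781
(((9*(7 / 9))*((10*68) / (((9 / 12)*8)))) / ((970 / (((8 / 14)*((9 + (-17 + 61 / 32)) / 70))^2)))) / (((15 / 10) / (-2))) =-2873 / 1064672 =-0.00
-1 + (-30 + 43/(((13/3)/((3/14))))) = -5255/182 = -28.87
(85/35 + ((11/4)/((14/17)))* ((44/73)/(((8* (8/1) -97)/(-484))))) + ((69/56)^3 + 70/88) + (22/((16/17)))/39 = 193668166273/5499766272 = 35.21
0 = 0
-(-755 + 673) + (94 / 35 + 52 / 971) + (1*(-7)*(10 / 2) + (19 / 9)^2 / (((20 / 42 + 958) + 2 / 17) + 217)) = 19156185744176 / 385102692765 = 49.74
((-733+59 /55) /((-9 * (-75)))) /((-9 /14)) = 563584 /334125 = 1.69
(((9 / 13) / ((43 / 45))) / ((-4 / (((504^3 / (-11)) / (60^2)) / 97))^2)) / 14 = 285821724384 / 79551918875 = 3.59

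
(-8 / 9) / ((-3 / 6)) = 16 / 9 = 1.78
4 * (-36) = -144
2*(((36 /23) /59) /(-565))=-72 /766705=-0.00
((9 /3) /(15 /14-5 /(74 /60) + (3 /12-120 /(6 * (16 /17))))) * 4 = -2072 /4141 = -0.50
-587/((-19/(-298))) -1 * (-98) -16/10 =-865472/95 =-9110.23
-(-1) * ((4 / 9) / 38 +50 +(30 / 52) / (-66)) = 4890889 / 97812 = 50.00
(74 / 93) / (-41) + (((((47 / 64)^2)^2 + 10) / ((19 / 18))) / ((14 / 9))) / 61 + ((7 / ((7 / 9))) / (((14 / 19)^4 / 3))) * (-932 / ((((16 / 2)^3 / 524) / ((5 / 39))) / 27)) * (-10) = 368353232721542098416541 / 121801335052959744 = 3024213.43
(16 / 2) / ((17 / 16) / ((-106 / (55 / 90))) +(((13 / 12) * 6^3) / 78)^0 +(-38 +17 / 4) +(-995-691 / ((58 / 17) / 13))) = -7082496 / 3240865535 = -0.00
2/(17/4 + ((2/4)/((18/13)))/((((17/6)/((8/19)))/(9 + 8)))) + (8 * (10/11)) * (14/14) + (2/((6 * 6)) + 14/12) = 94091/10593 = 8.88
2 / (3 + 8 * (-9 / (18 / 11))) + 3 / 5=113 / 205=0.55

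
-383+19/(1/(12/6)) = -345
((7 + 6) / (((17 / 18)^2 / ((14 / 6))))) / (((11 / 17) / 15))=147420 / 187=788.34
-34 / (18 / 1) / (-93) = 17 / 837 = 0.02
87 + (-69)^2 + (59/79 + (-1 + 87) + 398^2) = 12903761/79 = 163338.75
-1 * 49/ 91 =-7/ 13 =-0.54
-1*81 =-81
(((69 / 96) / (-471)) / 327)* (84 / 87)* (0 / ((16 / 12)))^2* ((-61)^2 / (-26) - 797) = 0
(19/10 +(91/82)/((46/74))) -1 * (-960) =4543776/4715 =963.69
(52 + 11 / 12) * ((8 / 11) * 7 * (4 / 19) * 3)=35560 / 209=170.14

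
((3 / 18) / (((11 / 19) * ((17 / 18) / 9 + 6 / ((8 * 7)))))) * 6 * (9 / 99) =43092 / 58201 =0.74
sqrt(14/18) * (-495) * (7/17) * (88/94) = -50820 * sqrt(7)/799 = -168.28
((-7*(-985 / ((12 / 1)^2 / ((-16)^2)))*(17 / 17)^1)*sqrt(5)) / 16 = 6895*sqrt(5) / 9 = 1713.08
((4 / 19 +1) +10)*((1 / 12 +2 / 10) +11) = 48067 / 380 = 126.49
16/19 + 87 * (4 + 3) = 11587/19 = 609.84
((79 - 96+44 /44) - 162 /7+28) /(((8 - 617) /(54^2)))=75816 /1421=53.35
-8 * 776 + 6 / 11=-68282 / 11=-6207.45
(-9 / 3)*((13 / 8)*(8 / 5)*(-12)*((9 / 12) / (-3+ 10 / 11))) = -3861 / 115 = -33.57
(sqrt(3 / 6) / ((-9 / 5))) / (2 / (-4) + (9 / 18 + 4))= -5 * sqrt(2) / 72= -0.10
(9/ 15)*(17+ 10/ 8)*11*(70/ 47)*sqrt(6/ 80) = 16863*sqrt(30)/ 1880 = 49.13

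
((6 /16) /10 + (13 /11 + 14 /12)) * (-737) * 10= -422033 /24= -17584.71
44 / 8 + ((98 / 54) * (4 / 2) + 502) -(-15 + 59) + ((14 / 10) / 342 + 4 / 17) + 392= 37472786 / 43605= 859.37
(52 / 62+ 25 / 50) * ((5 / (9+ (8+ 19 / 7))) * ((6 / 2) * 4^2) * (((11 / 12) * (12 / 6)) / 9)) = 63910 / 19251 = 3.32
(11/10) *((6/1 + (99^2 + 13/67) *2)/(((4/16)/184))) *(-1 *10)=-10636217152/67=-158749509.73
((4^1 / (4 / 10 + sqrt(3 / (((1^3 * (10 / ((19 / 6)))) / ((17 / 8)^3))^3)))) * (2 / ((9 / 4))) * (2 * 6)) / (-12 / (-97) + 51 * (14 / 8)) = -21330525578854400 / 9384151687006489917 + 25825034874388480 * sqrt(3230) / 28152455061019469751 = 0.05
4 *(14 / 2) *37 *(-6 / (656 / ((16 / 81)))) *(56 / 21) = -16576 / 3321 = -4.99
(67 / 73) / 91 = 67 / 6643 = 0.01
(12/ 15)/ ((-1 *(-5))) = 4/ 25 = 0.16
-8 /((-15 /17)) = 136 /15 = 9.07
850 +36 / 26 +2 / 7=77502 / 91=851.67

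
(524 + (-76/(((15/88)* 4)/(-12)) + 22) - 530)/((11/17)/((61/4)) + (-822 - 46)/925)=-54100290/35809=-1510.80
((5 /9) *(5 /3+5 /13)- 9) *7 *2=-38626 /351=-110.05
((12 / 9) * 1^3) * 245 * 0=0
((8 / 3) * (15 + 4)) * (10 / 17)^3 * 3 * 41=6232000 / 4913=1268.47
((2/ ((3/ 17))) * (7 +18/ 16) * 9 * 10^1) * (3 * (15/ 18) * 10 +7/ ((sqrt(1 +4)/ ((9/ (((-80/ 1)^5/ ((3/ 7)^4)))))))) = 414375/ 2 -483327 * sqrt(5)/ 449576960000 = 207187.50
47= 47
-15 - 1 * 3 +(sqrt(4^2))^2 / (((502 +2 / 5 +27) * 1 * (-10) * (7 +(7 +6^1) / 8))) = -18.00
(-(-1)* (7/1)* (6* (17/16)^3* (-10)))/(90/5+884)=-515865/923648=-0.56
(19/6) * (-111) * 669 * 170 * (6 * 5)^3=-1079354565000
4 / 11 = 0.36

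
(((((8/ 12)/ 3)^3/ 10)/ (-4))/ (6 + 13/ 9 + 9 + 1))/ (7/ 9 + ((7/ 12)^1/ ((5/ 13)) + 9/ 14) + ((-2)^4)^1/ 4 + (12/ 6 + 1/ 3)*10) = -28/ 53893233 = -0.00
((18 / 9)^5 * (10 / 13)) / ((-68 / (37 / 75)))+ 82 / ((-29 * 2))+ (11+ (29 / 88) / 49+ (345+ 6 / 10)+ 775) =468429504211 / 414534120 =1130.01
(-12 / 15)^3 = -64 / 125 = -0.51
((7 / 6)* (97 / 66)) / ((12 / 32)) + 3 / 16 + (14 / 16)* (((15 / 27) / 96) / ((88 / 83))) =263467 / 55296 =4.76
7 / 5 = 1.40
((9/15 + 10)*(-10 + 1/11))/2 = -5777/110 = -52.52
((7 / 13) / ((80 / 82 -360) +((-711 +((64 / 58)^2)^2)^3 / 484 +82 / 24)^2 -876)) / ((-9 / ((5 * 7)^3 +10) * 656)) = -78601006016350509515713599845534585742608085 / 10944555043995797239917994504183682181916990924073366768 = -0.00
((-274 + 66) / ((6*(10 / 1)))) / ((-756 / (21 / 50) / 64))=416 / 3375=0.12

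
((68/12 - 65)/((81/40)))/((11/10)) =-71200/2673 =-26.64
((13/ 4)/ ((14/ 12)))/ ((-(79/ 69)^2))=-185679/ 87374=-2.13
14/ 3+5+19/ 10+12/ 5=419/ 30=13.97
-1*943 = -943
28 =28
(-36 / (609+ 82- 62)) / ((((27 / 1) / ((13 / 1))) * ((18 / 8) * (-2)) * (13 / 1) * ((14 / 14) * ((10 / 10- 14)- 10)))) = -0.00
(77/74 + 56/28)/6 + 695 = 102935/148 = 695.51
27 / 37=0.73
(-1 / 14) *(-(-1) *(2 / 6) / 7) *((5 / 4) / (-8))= 5 / 9408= 0.00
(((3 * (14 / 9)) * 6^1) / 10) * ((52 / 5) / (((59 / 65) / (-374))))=-3539536 / 295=-11998.43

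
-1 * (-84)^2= -7056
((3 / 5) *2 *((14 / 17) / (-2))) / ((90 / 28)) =-196 / 1275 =-0.15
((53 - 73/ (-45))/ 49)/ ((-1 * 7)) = -2458/ 15435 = -0.16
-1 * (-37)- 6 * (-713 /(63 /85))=121987 /21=5808.90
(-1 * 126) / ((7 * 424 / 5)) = -45 / 212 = -0.21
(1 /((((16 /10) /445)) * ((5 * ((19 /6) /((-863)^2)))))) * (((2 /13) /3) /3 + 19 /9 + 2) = 54007059.72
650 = 650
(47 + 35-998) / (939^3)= -916 / 827936019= -0.00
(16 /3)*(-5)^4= 10000 /3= 3333.33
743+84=827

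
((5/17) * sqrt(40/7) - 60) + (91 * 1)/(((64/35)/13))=10 * sqrt(70)/119 + 37565/64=587.66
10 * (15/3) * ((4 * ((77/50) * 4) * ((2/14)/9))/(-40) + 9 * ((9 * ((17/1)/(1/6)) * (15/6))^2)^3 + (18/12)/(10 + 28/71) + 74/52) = 3154121156450404903855298423/47970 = 65751952396297788281327.88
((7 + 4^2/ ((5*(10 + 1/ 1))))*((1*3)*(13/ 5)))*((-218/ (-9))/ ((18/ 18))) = 1136434/ 825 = 1377.50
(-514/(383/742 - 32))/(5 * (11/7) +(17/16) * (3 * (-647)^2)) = 42715456/3491168128773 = 0.00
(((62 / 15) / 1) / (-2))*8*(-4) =992 / 15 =66.13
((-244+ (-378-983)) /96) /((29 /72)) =-4815 /116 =-41.51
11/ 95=0.12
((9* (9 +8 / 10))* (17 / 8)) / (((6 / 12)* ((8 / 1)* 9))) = 833 / 160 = 5.21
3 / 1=3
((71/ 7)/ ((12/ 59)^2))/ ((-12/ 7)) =-247151/ 1728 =-143.03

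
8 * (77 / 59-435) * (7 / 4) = -358232 / 59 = -6071.73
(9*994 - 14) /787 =8932 /787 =11.35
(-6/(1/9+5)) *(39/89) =-1053/2047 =-0.51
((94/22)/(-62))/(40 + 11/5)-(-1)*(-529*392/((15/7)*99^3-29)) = -106152472911/1047195144182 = -0.10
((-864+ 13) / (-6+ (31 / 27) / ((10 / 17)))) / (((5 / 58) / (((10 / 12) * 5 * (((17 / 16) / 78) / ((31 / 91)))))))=220260075 / 542128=406.29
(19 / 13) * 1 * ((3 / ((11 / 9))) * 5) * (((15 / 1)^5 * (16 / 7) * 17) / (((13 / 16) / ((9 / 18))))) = 4238406000000 / 13013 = 325705525.24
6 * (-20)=-120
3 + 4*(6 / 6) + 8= 15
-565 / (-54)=565 / 54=10.46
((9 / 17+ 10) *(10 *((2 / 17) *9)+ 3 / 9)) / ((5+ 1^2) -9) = -38.33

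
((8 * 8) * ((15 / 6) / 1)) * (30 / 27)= 177.78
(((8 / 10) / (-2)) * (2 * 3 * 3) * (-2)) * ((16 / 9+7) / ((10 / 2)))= 632 / 25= 25.28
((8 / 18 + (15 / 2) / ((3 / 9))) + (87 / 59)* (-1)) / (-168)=-22801 / 178416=-0.13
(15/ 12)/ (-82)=-5/ 328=-0.02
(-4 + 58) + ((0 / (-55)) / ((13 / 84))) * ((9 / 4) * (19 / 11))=54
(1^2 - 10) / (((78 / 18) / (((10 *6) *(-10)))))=16200 / 13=1246.15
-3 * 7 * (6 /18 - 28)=581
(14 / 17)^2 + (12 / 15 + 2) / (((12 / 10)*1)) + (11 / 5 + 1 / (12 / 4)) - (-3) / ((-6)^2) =32531 / 5780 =5.63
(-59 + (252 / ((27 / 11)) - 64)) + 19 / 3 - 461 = -475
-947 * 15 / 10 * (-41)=116481 / 2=58240.50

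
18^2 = 324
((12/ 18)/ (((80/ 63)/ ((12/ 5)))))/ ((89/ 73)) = 4599/ 4450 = 1.03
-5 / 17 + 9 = 148 / 17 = 8.71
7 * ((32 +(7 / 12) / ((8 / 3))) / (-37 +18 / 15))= -36085 / 5728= -6.30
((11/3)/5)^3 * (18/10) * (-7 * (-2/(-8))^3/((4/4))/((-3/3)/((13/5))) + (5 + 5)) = 1460107/200000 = 7.30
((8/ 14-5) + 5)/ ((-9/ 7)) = -4/ 9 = -0.44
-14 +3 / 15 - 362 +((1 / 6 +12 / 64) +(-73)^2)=1188853 / 240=4953.55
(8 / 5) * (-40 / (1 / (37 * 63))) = -149184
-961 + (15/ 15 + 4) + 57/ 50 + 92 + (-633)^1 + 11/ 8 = -298897/ 200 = -1494.48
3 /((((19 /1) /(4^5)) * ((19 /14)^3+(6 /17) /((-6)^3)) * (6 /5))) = 1074769920 /19926079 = 53.94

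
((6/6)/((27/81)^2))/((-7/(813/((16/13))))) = -95121/112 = -849.29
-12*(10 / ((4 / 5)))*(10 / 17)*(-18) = 27000 / 17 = 1588.24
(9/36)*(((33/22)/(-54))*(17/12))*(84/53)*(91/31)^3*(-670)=30041107915/113682456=264.25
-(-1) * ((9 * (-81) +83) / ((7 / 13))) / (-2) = 4199 / 7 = 599.86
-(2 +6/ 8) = -11/ 4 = -2.75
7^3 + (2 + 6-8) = 343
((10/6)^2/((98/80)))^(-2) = 194481/1000000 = 0.19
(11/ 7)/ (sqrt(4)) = 11/ 14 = 0.79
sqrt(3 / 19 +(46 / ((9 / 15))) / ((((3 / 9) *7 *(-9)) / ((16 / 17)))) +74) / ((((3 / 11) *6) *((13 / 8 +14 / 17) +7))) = 44 *sqrt(3253848059) / 4614435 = 0.54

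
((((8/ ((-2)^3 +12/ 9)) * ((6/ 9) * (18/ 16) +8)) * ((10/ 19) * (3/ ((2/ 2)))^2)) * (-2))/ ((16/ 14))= 6615/ 76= 87.04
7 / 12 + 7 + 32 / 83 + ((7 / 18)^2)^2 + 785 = 6909343439 / 8713008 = 792.99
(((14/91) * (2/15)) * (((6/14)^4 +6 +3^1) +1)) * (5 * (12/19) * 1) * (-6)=-2312736/593047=-3.90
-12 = -12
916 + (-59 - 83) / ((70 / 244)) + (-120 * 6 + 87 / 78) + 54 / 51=-4591453 / 15470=-296.80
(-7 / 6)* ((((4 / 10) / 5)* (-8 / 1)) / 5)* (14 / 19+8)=9296 / 7125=1.30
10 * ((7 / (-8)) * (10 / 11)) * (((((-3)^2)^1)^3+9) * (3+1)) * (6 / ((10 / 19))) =-2944620 / 11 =-267692.73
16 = 16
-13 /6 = -2.17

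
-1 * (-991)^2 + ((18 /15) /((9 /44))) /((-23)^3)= -179234692993 /182505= -982081.00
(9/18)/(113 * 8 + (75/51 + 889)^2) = 289/458840600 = 0.00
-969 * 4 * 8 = -31008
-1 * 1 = -1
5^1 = 5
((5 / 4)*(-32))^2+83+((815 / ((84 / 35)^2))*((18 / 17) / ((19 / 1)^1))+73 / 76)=230091 / 136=1691.85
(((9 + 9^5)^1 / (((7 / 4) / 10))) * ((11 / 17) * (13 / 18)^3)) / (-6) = -23321155 / 1701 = -13710.26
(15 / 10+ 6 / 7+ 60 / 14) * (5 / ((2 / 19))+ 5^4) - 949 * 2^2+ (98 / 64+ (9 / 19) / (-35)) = 672.84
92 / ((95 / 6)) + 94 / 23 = 21626 / 2185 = 9.90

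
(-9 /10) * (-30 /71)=27 /71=0.38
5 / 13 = 0.38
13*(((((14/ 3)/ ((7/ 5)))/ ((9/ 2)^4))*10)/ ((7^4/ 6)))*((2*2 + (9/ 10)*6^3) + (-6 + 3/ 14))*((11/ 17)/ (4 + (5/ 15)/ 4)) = 2467928320/ 30618505197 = 0.08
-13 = -13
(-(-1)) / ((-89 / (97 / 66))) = -97 / 5874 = -0.02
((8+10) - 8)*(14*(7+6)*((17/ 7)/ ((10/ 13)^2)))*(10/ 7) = 74698/ 7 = 10671.14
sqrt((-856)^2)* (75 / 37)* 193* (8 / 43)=99124800 / 1591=62303.46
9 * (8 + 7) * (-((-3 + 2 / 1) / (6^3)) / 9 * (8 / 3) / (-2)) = -5 / 54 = -0.09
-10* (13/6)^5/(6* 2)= -1856465/46656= -39.79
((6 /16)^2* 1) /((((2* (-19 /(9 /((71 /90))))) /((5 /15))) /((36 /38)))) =-10935 /820192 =-0.01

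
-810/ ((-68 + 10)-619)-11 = -6637/ 677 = -9.80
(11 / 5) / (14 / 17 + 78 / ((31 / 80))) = 5797 / 532570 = 0.01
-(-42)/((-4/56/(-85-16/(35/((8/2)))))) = 255276/5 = 51055.20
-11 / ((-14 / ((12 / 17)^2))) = 792 / 2023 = 0.39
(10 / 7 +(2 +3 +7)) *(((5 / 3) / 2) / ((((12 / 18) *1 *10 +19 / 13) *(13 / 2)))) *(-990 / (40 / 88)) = -1023660 / 2219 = -461.32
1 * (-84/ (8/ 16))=-168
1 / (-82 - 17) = -1 / 99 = -0.01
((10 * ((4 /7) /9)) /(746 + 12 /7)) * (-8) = -160 /23553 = -0.01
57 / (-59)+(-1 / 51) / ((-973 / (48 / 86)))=-40541519 / 41964517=-0.97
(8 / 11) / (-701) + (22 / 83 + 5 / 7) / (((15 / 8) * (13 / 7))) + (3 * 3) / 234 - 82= -20388073561 / 249605070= -81.68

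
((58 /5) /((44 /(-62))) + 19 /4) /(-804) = 2551 /176880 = 0.01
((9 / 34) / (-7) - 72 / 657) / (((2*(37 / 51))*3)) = -2561 / 75628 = -0.03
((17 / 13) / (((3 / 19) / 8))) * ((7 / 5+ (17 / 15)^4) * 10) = 797918528 / 394875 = 2020.69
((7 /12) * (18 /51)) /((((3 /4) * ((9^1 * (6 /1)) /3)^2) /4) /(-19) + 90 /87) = -1102 /11577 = -0.10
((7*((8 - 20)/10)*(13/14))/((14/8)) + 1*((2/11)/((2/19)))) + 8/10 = -743/385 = -1.93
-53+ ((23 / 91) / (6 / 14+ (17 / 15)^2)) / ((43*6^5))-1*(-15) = -49516630849 / 1303069248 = -38.00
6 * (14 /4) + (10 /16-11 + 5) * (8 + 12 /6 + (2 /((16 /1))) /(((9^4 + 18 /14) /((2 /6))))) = -288845869 /8819712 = -32.75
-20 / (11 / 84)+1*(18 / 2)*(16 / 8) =-1482 / 11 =-134.73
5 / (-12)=-5 / 12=-0.42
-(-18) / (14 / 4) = 5.14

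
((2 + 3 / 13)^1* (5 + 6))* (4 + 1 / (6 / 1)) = 7975 / 78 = 102.24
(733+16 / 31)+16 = 23235 / 31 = 749.52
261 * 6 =1566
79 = 79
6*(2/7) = 12/7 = 1.71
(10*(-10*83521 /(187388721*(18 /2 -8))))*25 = -208802500 /187388721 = -1.11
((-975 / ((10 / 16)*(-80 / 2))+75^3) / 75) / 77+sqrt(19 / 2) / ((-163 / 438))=140638 / 1925-219*sqrt(38) / 163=64.78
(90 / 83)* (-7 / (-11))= 630 / 913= 0.69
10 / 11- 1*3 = -2.09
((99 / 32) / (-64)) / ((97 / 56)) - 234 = -5811381 / 24832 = -234.03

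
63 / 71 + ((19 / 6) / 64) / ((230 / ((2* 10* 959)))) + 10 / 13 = 23570047 / 4075968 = 5.78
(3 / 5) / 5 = 3 / 25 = 0.12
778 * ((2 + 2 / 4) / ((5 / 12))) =4668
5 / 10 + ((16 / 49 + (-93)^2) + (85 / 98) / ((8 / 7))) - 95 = 6707579 / 784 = 8555.59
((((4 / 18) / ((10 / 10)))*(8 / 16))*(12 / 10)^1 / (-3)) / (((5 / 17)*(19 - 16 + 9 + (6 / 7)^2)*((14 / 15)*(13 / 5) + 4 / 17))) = -14161 / 3176784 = -0.00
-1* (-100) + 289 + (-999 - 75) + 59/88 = -60221/88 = -684.33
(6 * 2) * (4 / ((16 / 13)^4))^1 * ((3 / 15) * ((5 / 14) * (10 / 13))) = 32955 / 28672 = 1.15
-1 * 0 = 0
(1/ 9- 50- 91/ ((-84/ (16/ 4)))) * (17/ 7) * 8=-55760/ 63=-885.08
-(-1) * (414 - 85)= 329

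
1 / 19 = 0.05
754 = 754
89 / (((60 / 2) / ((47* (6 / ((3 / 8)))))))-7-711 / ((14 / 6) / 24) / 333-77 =8255516 / 3885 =2124.97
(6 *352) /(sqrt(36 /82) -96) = -461824 /20991 -352 *sqrt(82) /20991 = -22.15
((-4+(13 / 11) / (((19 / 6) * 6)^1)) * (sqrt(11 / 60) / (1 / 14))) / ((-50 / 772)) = 2223746 * sqrt(165) / 78375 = 364.46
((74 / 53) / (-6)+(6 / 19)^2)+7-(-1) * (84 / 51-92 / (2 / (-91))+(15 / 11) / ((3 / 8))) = 45061322150 / 10733613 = 4198.15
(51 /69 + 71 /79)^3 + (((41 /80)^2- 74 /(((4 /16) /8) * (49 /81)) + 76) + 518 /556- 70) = -3902.86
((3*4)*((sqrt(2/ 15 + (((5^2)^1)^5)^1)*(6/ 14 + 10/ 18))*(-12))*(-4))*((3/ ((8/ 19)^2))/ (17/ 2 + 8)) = 44764*sqrt(2197265655)/ 1155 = 1816720.79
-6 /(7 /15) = -90 /7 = -12.86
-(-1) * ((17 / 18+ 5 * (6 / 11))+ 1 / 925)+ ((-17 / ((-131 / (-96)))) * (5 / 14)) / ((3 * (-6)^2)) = 609922141 / 167948550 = 3.63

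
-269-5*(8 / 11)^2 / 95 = -618495 / 2299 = -269.03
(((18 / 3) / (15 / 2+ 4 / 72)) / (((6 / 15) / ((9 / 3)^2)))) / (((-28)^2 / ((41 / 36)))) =5535 / 213248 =0.03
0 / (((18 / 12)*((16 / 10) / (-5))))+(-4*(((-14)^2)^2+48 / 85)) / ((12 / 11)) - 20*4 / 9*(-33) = -35844688 / 255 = -140567.40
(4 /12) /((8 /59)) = 59 /24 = 2.46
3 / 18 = 1 / 6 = 0.17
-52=-52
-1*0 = 0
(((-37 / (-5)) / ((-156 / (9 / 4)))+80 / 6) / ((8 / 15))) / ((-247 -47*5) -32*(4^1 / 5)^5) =-128959375 / 2560925952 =-0.05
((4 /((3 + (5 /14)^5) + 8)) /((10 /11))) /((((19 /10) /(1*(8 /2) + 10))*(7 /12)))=189314048 /37488197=5.05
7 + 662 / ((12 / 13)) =4345 / 6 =724.17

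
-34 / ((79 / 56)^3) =-5970944 / 493039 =-12.11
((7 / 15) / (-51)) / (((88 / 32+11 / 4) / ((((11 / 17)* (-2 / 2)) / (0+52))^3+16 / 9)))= -15474062359 / 5231827602144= -0.00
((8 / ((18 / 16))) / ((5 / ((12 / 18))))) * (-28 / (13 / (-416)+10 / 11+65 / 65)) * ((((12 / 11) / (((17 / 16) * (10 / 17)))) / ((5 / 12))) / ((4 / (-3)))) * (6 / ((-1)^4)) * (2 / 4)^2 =66.63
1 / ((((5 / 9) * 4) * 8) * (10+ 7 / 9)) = 81 / 15520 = 0.01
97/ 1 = 97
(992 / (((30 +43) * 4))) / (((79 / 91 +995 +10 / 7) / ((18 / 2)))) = 101556 / 3312521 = 0.03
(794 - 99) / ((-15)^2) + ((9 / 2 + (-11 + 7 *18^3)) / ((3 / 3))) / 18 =408731 / 180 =2270.73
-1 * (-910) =910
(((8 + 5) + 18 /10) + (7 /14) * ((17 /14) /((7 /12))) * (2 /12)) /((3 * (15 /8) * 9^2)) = 29348 /893025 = 0.03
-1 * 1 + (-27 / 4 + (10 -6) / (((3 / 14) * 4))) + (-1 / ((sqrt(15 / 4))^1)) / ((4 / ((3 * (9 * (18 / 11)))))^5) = -282429536481 * sqrt(15) / 12884080 -37 / 12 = -84902.04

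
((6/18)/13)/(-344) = -1/13416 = -0.00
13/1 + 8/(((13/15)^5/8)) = 53426809/371293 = 143.89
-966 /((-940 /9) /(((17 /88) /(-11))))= -73899 /454960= -0.16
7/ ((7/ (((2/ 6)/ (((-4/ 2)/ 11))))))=-11/ 6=-1.83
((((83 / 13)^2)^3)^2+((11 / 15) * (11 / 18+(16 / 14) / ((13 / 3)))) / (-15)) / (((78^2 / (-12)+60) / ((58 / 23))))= -25882696.23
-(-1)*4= 4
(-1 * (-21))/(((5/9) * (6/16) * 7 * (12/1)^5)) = 1/17280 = 0.00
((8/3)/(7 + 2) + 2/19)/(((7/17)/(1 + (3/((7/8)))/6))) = 38522/25137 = 1.53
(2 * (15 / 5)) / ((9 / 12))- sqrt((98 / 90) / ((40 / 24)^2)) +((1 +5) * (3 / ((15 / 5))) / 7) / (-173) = 7.37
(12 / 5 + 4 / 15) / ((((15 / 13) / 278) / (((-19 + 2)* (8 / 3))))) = -3932032 / 135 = -29126.16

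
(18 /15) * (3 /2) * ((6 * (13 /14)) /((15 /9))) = 1053 /175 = 6.02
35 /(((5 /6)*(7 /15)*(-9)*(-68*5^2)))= 1 /170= 0.01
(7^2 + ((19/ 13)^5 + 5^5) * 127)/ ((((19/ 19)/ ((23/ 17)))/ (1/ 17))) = 3396860048015/ 107303677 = 31656.51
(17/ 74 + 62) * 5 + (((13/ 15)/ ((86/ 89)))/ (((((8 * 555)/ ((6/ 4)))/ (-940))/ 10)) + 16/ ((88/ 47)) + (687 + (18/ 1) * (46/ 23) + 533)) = 8927473/ 5676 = 1572.85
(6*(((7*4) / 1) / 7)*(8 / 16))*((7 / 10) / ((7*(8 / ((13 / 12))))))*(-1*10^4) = -1625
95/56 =1.70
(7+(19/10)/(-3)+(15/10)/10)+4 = 631/60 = 10.52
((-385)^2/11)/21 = 1925/3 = 641.67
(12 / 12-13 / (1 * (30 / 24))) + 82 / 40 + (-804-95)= -18127 / 20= -906.35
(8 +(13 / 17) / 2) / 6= 95 / 68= 1.40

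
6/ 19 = 0.32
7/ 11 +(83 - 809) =-725.36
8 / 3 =2.67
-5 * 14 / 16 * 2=-35 / 4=-8.75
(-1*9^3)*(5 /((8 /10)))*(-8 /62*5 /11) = 91125 /341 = 267.23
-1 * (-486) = 486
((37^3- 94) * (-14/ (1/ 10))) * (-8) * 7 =396382560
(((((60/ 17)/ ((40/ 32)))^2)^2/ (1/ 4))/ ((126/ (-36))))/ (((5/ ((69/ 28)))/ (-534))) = 391187791872/ 20462645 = 19117.17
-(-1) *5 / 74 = 5 / 74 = 0.07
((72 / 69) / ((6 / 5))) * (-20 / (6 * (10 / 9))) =-60 / 23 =-2.61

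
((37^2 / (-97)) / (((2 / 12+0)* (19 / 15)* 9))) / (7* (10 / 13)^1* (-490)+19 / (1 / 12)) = 88985 / 28876124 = 0.00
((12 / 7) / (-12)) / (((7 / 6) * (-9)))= 2 / 147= 0.01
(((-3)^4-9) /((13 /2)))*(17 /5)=2448 /65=37.66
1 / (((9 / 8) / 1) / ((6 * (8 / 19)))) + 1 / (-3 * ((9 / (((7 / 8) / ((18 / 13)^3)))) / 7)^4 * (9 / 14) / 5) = 17817672129145313201679991 / 7974205369926764948619264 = 2.23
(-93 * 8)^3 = -411830784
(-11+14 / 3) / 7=-19 / 21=-0.90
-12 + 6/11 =-126/11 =-11.45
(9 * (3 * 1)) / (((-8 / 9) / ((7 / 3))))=-567 / 8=-70.88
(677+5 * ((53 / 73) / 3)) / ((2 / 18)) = 445584 / 73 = 6103.89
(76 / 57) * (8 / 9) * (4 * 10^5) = 12800000 / 27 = 474074.07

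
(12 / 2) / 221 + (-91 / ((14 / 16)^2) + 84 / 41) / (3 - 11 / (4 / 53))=30618478 / 36216817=0.85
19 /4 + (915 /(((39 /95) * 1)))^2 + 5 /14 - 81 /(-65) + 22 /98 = 822760701913 /165620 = 4967761.76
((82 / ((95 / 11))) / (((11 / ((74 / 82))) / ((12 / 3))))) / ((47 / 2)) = 592 / 4465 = 0.13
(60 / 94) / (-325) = -6 / 3055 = -0.00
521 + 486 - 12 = 995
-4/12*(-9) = 3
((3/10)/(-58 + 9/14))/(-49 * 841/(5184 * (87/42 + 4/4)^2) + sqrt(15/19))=-120587730068736 * sqrt(285)/34788942344814515 - 1930647398820336/34788942344814515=-0.11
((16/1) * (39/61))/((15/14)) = 2912/305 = 9.55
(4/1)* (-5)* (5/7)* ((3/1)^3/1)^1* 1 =-2700/7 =-385.71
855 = 855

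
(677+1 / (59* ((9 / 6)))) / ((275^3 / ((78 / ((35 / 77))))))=0.01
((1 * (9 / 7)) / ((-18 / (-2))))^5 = 1 / 16807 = 0.00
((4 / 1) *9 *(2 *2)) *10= 1440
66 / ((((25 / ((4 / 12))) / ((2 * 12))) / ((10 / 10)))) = 528 / 25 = 21.12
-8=-8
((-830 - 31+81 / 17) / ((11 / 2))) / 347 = -29112 / 64889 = -0.45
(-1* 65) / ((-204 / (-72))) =-390 / 17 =-22.94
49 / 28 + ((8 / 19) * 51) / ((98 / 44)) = 42421 / 3724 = 11.39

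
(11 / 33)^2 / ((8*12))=1 / 864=0.00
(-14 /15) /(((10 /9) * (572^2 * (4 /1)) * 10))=-21 /327184000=-0.00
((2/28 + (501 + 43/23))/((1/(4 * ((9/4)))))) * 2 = 1457523/161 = 9052.94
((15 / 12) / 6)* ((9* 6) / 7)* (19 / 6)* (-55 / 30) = -1045 / 112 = -9.33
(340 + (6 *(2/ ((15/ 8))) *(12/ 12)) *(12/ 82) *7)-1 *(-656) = 1002.56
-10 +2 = -8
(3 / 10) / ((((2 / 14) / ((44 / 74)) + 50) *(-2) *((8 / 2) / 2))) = -0.00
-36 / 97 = -0.37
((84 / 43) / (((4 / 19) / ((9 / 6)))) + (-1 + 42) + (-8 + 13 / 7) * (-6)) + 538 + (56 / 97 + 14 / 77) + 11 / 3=634.20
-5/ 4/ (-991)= 5/ 3964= 0.00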